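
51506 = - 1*( - 51506 ) 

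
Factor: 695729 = 41^1*71^1 *239^1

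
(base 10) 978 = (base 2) 1111010010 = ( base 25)1E3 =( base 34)sq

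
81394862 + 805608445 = 887003307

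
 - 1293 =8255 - 9548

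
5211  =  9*579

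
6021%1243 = 1049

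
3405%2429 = 976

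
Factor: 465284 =2^2*293^1*397^1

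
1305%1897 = 1305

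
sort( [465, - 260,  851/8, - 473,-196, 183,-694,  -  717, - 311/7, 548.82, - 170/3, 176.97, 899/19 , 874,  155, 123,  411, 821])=[-717 , - 694, - 473, - 260, - 196,-170/3, -311/7,899/19, 851/8, 123,155, 176.97  ,  183, 411,  465, 548.82,821 , 874 ]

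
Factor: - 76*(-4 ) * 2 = 2^5*19^1 =608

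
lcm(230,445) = 20470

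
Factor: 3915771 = 3^1*59^1 * 22123^1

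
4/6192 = 1/1548 = 0.00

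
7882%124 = 70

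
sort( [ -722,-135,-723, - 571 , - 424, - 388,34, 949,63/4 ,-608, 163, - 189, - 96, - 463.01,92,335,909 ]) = [ - 723, - 722, - 608, - 571, - 463.01,- 424, - 388 , - 189, - 135, - 96, 63/4, 34, 92,163,335,909, 949 ] 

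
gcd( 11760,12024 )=24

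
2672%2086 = 586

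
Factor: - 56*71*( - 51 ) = 2^3*3^1 * 7^1 *17^1 * 71^1 = 202776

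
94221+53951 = 148172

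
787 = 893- 106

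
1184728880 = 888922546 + 295806334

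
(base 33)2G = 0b1010010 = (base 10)82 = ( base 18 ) 4A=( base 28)2q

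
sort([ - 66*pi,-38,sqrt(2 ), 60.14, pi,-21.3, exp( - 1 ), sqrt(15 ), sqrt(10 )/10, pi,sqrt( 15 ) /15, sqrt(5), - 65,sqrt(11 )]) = [ - 66*pi, - 65 , - 38, - 21.3, sqrt ( 15 ) /15, sqrt(10)/10, exp(- 1 ), sqrt( 2), sqrt( 5), pi, pi, sqrt(11),sqrt(15 ), 60.14]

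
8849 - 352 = 8497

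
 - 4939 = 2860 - 7799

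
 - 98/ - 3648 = 49/1824 = 0.03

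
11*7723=84953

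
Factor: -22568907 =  - 3^1*157^1*47917^1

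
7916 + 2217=10133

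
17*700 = 11900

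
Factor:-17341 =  - 17341^1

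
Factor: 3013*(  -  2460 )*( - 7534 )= 2^3  *  3^1 * 5^1 * 23^1*41^1 * 131^1 * 3767^1 = 55841857320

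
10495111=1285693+9209418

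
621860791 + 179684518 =801545309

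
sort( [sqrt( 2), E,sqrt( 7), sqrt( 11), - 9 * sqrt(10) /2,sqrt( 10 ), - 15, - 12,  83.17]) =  [ - 15, - 9 * sqrt( 10 ) /2, - 12, sqrt( 2), sqrt (7 ) , E,sqrt( 10 ), sqrt( 11), 83.17]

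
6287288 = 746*8428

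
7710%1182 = 618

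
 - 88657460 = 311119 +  - 88968579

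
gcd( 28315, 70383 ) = 809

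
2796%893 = 117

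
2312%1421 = 891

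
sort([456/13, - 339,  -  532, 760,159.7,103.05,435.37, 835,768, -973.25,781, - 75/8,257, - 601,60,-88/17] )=[  -  973.25 ,-601,-532, - 339,  -  75/8, - 88/17  ,  456/13,60, 103.05, 159.7,257,435.37, 760, 768, 781,835]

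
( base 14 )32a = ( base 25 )101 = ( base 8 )1162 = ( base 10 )626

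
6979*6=41874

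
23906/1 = 23906 = 23906.00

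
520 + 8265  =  8785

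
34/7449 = 34/7449 =0.00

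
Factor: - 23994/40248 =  - 2^( - 2)*13^( - 1 )*31^1 = - 31/52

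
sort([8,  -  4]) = [ - 4 , 8 ] 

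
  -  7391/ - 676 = 7391/676=10.93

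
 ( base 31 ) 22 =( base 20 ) 34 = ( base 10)64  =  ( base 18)3a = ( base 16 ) 40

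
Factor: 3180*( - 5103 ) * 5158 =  - 83701651320=-2^3*3^7 * 5^1*7^1  *53^1 * 2579^1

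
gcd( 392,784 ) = 392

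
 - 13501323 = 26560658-40061981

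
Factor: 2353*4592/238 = 2^3*13^1*17^ (-1)*41^1*181^1 =771784/17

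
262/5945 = 262/5945= 0.04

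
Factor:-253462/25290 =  - 451/45 = - 3^( - 2 )*5^( - 1)*11^1* 41^1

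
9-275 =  - 266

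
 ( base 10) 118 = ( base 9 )141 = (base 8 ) 166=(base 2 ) 1110110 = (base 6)314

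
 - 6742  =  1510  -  8252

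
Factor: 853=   853^1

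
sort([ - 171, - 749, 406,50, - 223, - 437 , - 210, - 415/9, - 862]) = [ - 862, - 749, - 437, - 223, - 210, - 171, - 415/9 , 50, 406] 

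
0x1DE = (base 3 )122201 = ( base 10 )478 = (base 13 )2AA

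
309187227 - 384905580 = - 75718353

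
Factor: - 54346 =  - 2^1*29^1*937^1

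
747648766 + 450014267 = 1197663033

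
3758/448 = 1879/224= 8.39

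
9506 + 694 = 10200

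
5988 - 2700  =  3288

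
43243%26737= 16506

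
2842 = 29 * 98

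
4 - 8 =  - 4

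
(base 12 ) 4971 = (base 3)102101011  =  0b10000001100101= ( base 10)8293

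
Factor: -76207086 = -2^1*3^2 *197^1 * 21491^1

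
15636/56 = 3909/14 = 279.21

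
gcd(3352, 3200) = 8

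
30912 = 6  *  5152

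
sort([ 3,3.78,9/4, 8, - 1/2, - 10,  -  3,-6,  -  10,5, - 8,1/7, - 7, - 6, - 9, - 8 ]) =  [  -  10,-10, - 9, - 8, - 8,-7,  -  6, - 6,-3 , - 1/2,1/7,9/4,3,3.78,  5, 8]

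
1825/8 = 1825/8 = 228.12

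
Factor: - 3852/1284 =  - 3=- 3^1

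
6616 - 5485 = 1131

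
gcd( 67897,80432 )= 1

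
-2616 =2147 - 4763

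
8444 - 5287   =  3157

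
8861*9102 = 80652822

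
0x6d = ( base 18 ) 61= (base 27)41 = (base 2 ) 1101101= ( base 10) 109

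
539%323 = 216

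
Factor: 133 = 7^1* 19^1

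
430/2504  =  215/1252 = 0.17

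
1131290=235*4814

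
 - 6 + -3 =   -  9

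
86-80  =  6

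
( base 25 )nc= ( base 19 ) 1bh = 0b1001001011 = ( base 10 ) 587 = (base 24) 10B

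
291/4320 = 97/1440 = 0.07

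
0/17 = 0 = 0.00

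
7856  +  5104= 12960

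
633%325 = 308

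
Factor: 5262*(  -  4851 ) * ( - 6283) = 2^1*3^3*7^2*11^1 *61^1*103^1*877^1 = 160379619246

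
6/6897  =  2/2299 = 0.00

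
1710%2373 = 1710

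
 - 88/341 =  - 8/31=   -0.26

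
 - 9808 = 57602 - 67410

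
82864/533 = 155 + 249/533 = 155.47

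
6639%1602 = 231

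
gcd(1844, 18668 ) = 4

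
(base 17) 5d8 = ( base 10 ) 1674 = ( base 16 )68A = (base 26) 2ca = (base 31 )1N0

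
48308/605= 79 + 513/605=79.85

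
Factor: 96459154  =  2^1*11^1 *4384507^1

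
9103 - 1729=7374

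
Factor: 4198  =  2^1 * 2099^1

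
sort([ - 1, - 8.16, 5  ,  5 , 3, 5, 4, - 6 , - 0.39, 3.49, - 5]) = [  -  8.16 , - 6 , - 5, - 1,  -  0.39, 3, 3.49, 4, 5,5,5]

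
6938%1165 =1113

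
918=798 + 120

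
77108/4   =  19277=19277.00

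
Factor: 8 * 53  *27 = 11448 = 2^3*3^3*53^1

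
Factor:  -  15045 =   -  3^1* 5^1* 17^1*59^1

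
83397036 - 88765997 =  - 5368961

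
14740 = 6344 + 8396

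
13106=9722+3384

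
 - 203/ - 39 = 5 + 8/39 = 5.21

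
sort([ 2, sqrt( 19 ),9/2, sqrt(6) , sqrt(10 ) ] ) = [2 , sqrt(6),sqrt( 10),sqrt( 19 ),  9/2]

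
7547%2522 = 2503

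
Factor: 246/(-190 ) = - 3^1*5^( - 1 )*19^(-1)*41^1 = - 123/95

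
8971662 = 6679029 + 2292633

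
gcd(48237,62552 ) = 7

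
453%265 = 188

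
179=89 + 90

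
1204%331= 211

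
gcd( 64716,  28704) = 12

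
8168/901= 9+59/901 = 9.07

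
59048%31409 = 27639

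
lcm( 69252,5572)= 484764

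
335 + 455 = 790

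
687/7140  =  229/2380= 0.10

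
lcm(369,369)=369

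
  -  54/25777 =  -  1 + 25723/25777 = - 0.00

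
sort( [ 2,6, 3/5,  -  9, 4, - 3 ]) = [ - 9, - 3,3/5, 2,4, 6]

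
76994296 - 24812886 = 52181410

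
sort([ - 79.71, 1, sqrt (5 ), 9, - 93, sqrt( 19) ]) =[ - 93, - 79.71 , 1, sqrt(5 ), sqrt(19 ),9]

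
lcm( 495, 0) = 0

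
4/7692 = 1/1923 = 0.00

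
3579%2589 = 990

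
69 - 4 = 65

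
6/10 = 3/5 = 0.60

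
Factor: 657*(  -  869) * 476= - 271764108 = - 2^2*3^2*7^1 * 11^1*17^1*73^1*79^1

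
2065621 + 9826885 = 11892506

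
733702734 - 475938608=257764126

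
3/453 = 1/151 = 0.01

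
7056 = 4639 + 2417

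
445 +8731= 9176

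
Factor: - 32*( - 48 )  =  1536 = 2^9*3^1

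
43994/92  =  21997/46 = 478.20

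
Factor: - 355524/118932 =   -  559/187 = - 11^( - 1)*13^1*17^( - 1)*43^1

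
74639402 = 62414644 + 12224758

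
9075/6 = 1512+1/2 = 1512.50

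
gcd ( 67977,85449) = 273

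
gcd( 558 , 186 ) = 186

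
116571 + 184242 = 300813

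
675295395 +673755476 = 1349050871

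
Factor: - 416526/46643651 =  - 2^1*3^1*11^1  *19^( - 1)*6311^1 *2454929^ ( - 1 )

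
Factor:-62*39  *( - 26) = 62868  =  2^2  *3^1*13^2*31^1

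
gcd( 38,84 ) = 2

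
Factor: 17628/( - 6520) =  - 4407/1630=-2^( - 1 )*3^1*5^( - 1 )*13^1  *113^1*163^ ( - 1 ) 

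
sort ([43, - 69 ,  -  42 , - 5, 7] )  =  [ - 69, - 42 , - 5,  7,43 ]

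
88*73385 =6457880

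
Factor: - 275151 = -3^1*41^1*2237^1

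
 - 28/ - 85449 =4/12207 =0.00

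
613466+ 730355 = 1343821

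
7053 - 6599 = 454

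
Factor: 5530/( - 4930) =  - 7^1*17^(  -  1)*29^ ( - 1)*79^1 = - 553/493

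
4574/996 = 4 + 295/498=4.59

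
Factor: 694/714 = 347/357 = 3^( - 1)*7^(- 1) * 17^(  -  1 ) *347^1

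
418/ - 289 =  - 418/289 = - 1.45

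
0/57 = 0 = 0.00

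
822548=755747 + 66801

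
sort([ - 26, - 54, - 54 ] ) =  [ -54, -54, - 26 ]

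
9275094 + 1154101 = 10429195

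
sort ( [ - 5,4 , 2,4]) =[ - 5, 2 , 4 , 4 ]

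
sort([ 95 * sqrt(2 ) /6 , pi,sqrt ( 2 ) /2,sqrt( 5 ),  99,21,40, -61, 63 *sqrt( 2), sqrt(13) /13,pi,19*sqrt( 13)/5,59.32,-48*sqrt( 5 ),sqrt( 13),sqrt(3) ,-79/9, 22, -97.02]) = [  -  48*sqrt( 5), - 97.02, -61, -79/9  ,  sqrt( 13 ) /13,sqrt( 2 )/2,sqrt( 3),sqrt( 5 ), pi,pi,sqrt( 13 ),19*sqrt(13) /5,  21,22, 95*sqrt( 2) /6,  40,59.32,63*sqrt(2),99 ] 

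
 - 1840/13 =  - 1840/13 = - 141.54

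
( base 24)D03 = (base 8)16503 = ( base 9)11243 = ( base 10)7491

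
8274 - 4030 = 4244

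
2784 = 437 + 2347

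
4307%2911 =1396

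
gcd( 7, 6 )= 1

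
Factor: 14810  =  2^1*5^1*1481^1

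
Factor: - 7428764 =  - 2^2*7^1*265313^1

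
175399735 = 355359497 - 179959762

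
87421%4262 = 2181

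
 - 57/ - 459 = 19/153  =  0.12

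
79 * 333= 26307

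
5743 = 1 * 5743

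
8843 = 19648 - 10805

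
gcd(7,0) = 7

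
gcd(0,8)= 8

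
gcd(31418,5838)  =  2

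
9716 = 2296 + 7420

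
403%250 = 153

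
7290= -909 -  - 8199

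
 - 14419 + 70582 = 56163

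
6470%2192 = 2086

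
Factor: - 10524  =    -  2^2 * 3^1*877^1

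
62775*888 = 55744200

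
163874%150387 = 13487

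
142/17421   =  142/17421 = 0.01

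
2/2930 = 1/1465 = 0.00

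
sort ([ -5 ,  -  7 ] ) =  [  -  7, - 5] 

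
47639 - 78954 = -31315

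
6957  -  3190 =3767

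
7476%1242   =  24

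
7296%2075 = 1071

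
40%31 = 9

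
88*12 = 1056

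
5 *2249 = 11245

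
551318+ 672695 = 1224013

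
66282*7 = 463974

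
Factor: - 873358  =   - 2^1* 17^2*1511^1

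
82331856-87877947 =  - 5546091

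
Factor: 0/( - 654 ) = 0^1 = 0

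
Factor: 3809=13^1*293^1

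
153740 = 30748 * 5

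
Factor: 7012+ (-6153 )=859^1 = 859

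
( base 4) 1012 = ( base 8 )106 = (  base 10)70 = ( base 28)2E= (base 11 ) 64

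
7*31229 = 218603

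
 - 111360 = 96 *( - 1160)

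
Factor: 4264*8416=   35885824 = 2^8*13^1*41^1*263^1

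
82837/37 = 2238+31/37 = 2238.84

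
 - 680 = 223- 903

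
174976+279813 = 454789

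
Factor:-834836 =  - 2^2*17^1* 12277^1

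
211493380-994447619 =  - 782954239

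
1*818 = 818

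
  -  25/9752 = - 1 + 9727/9752 = -0.00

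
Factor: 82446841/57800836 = 2^( - 2)*37^1*89^1*25037^1*14450209^(-1 ) 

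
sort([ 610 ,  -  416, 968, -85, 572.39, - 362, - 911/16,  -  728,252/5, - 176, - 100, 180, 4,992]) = [ - 728,  -  416 , - 362, -176,- 100,  -  85, - 911/16, 4, 252/5, 180, 572.39 , 610,  968,992]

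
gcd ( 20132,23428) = 4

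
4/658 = 2/329 = 0.01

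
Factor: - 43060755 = -3^1*5^1 *2870717^1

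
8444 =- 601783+610227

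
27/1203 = 9/401 =0.02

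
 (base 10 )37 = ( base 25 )1C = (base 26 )1b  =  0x25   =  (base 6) 101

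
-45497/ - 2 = 22748 + 1/2 = 22748.50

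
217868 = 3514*62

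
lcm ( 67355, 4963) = 471485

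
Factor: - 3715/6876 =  - 2^ ( - 2 ) * 3^(  -  2 ) * 5^1* 191^( - 1 )*743^1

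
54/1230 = 9/205=0.04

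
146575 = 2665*55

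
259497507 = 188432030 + 71065477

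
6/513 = 2/171 = 0.01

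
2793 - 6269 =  -3476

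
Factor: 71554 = 2^1 *7^1*19^1 * 269^1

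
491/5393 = 491/5393 = 0.09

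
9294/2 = 4647 = 4647.00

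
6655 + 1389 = 8044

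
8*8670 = 69360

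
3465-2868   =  597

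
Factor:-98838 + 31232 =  - 2^1*7^1 * 11^1*439^1 = -67606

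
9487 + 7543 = 17030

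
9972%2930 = 1182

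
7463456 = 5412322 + 2051134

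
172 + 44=216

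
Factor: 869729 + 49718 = 919447= 919447^1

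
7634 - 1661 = 5973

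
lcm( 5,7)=35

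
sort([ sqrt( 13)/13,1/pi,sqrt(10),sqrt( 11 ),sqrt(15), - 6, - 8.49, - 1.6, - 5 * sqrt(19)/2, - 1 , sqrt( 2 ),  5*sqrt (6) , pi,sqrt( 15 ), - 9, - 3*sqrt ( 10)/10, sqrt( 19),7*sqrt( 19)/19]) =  [ -5*sqrt(19 )/2, - 9,-8.49 ,-6, - 1.6, -1 , -3*sqrt( 10)/10,sqrt(13 )/13,1/pi,sqrt(2 ),7*sqrt (19)/19,pi,sqrt(10),sqrt(11),  sqrt( 15),sqrt(15), sqrt(  19), 5 * sqrt(6 )] 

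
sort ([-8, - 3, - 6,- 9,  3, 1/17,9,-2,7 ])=[-9, - 8 , - 6, - 3,- 2,1/17,3,7,9 ]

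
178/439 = 178/439 = 0.41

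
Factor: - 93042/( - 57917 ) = 2^1*3^3 * 1723^1*57917^( - 1 ) 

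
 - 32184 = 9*(-3576)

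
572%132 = 44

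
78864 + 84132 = 162996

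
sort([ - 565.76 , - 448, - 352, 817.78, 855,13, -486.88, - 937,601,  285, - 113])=[ - 937, -565.76, - 486.88, - 448, - 352, - 113,  13 , 285 , 601, 817.78, 855]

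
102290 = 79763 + 22527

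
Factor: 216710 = 2^1*5^1*13^1*1667^1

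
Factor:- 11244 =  - 2^2*3^1  *937^1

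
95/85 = 1 + 2/17 = 1.12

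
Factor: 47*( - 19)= - 19^1*47^1 = - 893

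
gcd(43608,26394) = 6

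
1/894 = 1/894 = 0.00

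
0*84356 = 0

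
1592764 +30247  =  1623011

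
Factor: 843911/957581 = 19^( - 1 )*101^(  -  1)*499^( - 1)*843911^1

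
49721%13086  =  10463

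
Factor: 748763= 748763^1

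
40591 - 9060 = 31531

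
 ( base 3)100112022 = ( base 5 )210242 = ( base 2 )1101100100011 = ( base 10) 6947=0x1b23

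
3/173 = 3/173 = 0.02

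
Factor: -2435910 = - 2^1*3^1*5^1*81197^1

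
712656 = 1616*441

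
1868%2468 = 1868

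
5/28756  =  5/28756 = 0.00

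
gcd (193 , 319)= 1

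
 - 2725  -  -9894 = 7169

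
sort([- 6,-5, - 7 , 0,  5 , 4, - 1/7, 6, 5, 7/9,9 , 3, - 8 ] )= [ - 8, - 7, - 6, - 5, - 1/7 , 0, 7/9,3 , 4,5 , 5,6,9 ]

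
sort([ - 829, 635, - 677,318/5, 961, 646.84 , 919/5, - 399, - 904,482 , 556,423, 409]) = [ - 904, - 829,- 677, - 399,318/5, 919/5, 409,423, 482, 556,  635, 646.84, 961]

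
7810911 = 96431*81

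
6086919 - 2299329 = 3787590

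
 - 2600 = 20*( - 130) 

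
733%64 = 29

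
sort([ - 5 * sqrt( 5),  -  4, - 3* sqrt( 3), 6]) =[-5*sqrt( 5), - 3*sqrt( 3), - 4, 6]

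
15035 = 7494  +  7541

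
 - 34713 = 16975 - 51688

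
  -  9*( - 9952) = 89568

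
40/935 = 8/187 = 0.04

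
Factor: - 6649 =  - 61^1*109^1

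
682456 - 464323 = 218133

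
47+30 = 77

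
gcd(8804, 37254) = 2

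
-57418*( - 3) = 172254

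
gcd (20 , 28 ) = 4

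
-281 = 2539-2820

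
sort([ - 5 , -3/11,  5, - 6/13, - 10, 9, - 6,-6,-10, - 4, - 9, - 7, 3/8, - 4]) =[ - 10, - 10 ,-9 , - 7, - 6 , - 6, - 5, - 4, - 4,  -  6/13, - 3/11, 3/8, 5 , 9] 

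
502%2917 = 502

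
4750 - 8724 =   -  3974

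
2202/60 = 36 + 7/10=   36.70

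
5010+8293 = 13303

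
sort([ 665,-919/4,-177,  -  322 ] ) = [  -  322, - 919/4, - 177, 665 ]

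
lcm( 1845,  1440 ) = 59040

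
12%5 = 2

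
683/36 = 683/36 =18.97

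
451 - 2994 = - 2543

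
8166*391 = 3192906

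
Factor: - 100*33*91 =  - 2^2*3^1*5^2*7^1*11^1*13^1 = - 300300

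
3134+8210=11344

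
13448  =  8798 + 4650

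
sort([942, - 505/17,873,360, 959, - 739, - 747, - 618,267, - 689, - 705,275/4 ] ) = [ - 747 , - 739, - 705 , - 689, - 618,-505/17, 275/4,267,360,873,942, 959]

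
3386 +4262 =7648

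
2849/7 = 407= 407.00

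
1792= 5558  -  3766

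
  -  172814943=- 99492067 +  - 73322876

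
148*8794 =1301512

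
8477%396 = 161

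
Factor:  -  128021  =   - 128021^1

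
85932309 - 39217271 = 46715038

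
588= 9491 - 8903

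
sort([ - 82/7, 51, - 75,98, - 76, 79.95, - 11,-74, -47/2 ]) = [ - 76,  -  75, - 74,-47/2,-82/7, - 11,51,79.95,98] 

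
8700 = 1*8700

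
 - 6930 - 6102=- 13032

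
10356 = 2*5178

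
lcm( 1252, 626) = 1252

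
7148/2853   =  2 + 1442/2853 = 2.51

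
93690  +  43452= 137142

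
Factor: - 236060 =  - 2^2*5^1*11^1*29^1*37^1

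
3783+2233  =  6016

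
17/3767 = 17/3767 = 0.00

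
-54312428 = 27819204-82131632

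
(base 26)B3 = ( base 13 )193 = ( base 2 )100100001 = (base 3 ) 101201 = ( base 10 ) 289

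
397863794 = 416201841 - 18338047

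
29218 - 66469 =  - 37251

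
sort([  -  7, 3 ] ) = [- 7,3 ] 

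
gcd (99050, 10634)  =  2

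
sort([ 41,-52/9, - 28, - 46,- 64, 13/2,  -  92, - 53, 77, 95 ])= [  -  92, - 64,-53,-46, - 28, - 52/9,13/2 , 41 , 77,95]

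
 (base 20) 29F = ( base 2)1111100011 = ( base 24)1hb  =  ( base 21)258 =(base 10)995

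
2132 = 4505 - 2373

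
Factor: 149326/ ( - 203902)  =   - 197/269  =  - 197^1*269^( - 1) 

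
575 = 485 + 90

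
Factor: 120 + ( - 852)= -2^2*3^1*61^1 = -  732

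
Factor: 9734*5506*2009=107673166636 = 2^2 * 7^2*31^1*41^1*157^1*2753^1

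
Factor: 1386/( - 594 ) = -3^( - 1)*7^1 = - 7/3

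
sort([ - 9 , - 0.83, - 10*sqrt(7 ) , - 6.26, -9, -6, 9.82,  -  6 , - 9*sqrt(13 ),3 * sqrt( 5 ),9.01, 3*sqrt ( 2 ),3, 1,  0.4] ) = [ - 9*sqrt(13 ), - 10*sqrt( 7 ) , - 9, - 9,- 6.26, - 6, - 6,-0.83,0.4,1, 3,3*sqrt( 2),3 * sqrt( 5 ) , 9.01, 9.82 ] 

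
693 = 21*33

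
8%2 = 0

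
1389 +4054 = 5443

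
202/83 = 202/83= 2.43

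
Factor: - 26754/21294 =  - 3^( - 1 )*7^2*13^( - 1)= -49/39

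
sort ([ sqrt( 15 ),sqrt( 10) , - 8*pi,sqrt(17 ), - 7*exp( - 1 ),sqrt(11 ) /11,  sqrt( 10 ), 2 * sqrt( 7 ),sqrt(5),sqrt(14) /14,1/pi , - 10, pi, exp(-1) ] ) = [ - 8  *pi , - 10,-7*exp( - 1 ),  sqrt(14)/14,sqrt( 11)/11, 1/pi,exp( - 1),sqrt( 5), pi,sqrt(  10 ),sqrt(10),  sqrt(15 ), sqrt(17),2*sqrt( 7)]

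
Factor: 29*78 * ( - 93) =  - 2^1*3^2*13^1 *29^1*31^1 = - 210366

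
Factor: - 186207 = - 3^1*7^1*8867^1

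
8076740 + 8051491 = 16128231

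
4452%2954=1498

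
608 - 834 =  - 226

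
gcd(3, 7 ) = 1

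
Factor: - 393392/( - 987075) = 2^4*3^( - 2 )*5^(  -  2 )*23^1 * 41^( - 1)*107^( - 1)*1069^1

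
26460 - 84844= - 58384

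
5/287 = 5/287= 0.02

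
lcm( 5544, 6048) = 66528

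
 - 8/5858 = - 4/2929 = - 0.00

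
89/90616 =89/90616 = 0.00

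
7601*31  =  235631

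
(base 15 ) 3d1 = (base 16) 367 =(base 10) 871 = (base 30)t1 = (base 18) 2c7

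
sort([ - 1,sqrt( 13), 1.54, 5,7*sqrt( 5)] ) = [ - 1,1.54,sqrt(13 ),5, 7* sqrt(5 ) ] 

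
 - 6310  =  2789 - 9099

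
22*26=572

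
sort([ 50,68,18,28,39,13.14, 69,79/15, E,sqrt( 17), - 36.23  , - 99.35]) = [ - 99.35, - 36.23, E,sqrt(17 ),79/15,13.14,18,28,39,50, 68, 69]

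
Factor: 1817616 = 2^4*3^1*19^1*1993^1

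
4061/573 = 7 + 50/573 = 7.09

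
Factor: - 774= -2^1*3^2*43^1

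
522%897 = 522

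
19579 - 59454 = - 39875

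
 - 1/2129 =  - 1+2128/2129  =  - 0.00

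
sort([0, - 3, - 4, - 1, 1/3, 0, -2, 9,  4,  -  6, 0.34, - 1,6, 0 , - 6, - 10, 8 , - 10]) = [ - 10, - 10, - 6,-6, - 4, - 3, - 2, - 1,- 1 , 0, 0 , 0,1/3,0.34, 4,6, 8, 9 ]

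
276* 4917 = 1357092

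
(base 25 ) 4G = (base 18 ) 68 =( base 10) 116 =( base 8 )164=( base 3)11022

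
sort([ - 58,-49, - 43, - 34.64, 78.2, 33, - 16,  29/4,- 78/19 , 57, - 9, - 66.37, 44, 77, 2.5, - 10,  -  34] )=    [ - 66.37, - 58, - 49, - 43, - 34.64, - 34, - 16, - 10, - 9,- 78/19, 2.5,  29/4, 33, 44, 57,77, 78.2]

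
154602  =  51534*3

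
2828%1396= 36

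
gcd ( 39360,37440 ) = 960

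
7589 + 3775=11364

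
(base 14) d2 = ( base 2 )10111000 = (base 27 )6m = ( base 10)184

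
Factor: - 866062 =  - 2^1*167^1*2593^1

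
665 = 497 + 168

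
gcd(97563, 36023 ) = 17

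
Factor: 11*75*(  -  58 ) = -47850 = - 2^1*3^1*5^2 * 11^1*29^1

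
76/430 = 38/215  =  0.18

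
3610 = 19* 190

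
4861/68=4861/68 = 71.49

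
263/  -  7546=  - 1+ 7283/7546= - 0.03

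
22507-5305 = 17202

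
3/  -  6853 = - 3/6853 = - 0.00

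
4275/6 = 712+1/2 = 712.50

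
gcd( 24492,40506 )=942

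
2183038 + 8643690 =10826728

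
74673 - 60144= 14529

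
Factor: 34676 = 2^2*8669^1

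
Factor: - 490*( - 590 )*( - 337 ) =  - 97426700 = -2^2*5^2 * 7^2*59^1*  337^1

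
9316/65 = 143 + 21/65 =143.32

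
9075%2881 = 432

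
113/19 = 5+ 18/19=5.95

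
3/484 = 3/484 = 0.01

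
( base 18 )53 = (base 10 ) 93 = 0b1011101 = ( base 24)3L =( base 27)3C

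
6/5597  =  6/5597  =  0.00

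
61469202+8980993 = 70450195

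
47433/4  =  11858 + 1/4=11858.25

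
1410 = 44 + 1366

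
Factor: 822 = 2^1 * 3^1*137^1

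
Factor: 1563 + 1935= 3498 = 2^1* 3^1 * 11^1*53^1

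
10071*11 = 110781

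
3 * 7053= 21159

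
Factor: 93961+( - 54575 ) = 39386 = 2^1*47^1*419^1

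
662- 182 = 480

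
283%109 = 65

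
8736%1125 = 861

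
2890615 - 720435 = 2170180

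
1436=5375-3939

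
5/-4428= - 1 + 4423/4428 = - 0.00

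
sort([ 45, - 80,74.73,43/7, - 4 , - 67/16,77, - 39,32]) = [ - 80,-39 , - 67/16, - 4, 43/7, 32, 45 , 74.73, 77]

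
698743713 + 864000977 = 1562744690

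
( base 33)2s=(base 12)7A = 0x5E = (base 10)94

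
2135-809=1326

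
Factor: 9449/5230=2^( - 1) * 5^( - 1 )*11^1 * 523^( - 1 )*859^1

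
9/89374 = 9/89374 = 0.00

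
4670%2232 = 206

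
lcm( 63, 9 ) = 63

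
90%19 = 14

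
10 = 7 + 3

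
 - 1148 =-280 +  - 868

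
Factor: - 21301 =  - 7^1 * 17^1 * 179^1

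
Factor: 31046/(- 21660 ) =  - 43/30 = -  2^( -1)*3^( - 1)*5^(- 1)*43^1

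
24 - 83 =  - 59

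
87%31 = 25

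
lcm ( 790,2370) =2370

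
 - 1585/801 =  - 1585/801 = -1.98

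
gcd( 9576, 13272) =168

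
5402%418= 386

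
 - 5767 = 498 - 6265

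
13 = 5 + 8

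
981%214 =125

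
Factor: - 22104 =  - 2^3 * 3^2*307^1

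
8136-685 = 7451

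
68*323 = 21964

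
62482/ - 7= -8926+0/1  =  -8926.00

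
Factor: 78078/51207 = 154/101= 2^1 * 7^1*11^1*101^( - 1 ) 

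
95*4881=463695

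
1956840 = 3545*552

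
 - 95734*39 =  - 3733626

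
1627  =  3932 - 2305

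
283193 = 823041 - 539848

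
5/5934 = 5/5934  =  0.00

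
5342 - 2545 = 2797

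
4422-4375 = 47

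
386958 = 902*429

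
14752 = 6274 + 8478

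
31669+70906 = 102575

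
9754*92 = 897368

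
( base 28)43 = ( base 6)311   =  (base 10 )115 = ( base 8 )163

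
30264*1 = 30264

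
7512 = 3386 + 4126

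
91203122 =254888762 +-163685640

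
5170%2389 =392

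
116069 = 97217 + 18852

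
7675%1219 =361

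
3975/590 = 795/118 = 6.74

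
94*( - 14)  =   - 1316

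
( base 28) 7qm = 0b1100001011110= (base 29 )7C3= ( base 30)6RS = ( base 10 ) 6238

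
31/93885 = 31/93885  =  0.00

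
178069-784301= - 606232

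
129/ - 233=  - 1 + 104/233 = - 0.55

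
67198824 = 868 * 77418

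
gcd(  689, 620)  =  1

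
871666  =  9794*89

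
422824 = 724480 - 301656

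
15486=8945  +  6541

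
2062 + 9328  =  11390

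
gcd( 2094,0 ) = 2094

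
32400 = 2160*15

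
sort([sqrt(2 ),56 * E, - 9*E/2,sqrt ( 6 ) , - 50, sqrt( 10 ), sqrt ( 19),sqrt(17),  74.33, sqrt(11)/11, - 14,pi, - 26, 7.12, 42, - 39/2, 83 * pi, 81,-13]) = [  -  50,-26, - 39/2 , - 14, - 13, - 9*E/2, sqrt(11 )/11,sqrt(2), sqrt ( 6), pi,  sqrt( 10), sqrt (17 ),sqrt(19 ),7.12 , 42,74.33, 81, 56*E,83*pi]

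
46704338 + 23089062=69793400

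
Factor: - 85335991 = -13^1*109^1*60223^1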